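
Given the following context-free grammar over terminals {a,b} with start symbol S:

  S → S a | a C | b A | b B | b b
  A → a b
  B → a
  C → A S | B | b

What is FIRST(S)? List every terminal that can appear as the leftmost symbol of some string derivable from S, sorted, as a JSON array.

Compute FIRST by fixpoint:
round 1:
  A via A→a b: +{a}
  B via B→a: +{a}
  C via C→A S: +{a}
  C via C→b: +{b}
  S via S→a C: +{a}
  S via S→b A: +{b}
  FIRST[S]={a,b}  FIRST[A]={a}  FIRST[B]={a}  FIRST[C]={a,b}
round 2: — fixpoint
  FIRST[S]={a,b}  FIRST[A]={a}  FIRST[B]={a}  FIRST[C]={a,b}

FIRST(S) = ["a", "b"]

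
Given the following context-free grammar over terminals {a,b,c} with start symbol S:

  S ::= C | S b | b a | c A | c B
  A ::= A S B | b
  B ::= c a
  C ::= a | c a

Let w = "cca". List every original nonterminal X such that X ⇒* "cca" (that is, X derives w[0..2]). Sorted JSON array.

CNF form of G:
  S -> S T2 | T0 A | T0 B | T0 T1 | T2 T1 | a
  A -> A X3 | b
  B -> T0 T1
  C -> T0 T1 | a
  T0 -> c
  T1 -> a
  T2 -> b
  X3 -> S B

CYK table (by increasing span), restricted to cells inside w[0..2]:
  cell(0,0) c: {T0}  orig:{}
  cell(1,1) c: {T0}  orig:{}
  cell(2,2) a: {C,S,T1}  orig:{C,S}
  cell(0,1) cc: ∅
  cell(1,2) ca: {B,C,S}
  cell(0,2) cca: {S}

Original NTs in T[0,2] deriving "cca": ["S"]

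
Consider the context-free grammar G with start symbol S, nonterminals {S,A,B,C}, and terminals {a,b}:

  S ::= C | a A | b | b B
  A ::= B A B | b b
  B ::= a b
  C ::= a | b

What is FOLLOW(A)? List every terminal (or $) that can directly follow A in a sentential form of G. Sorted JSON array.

FIRST iteration:
pass 1:
  A via A→b b: +{b}
  B via B→a b: +{a}
  C via C→a: +{a}
  C via C→b: +{b}
  S via S→C: +{a,b}
  FIRST[S]={a,b}  FIRST[A]={b}  FIRST[B]={a}  FIRST[C]={a,b}
pass 2:
  A via A→B A B: +{a}
  FIRST[S]={a,b}  FIRST[A]={a,b}  FIRST[B]={a}  FIRST[C]={a,b}
pass 3: (stable)
  FIRST[S]={a,b}  FIRST[A]={a,b}  FIRST[B]={a}  FIRST[C]={a,b}

FOLLOW sets:
seed FOLLOW(S) with $
iter 1:
  A→B A B: FOLLOW(B) ⊇ FIRST(A) = {a,b}; new: +{a,b}
  A→B A B: FOLLOW(A) ⊇ FIRST(B) = {a}; new: +{a}
  S→C: FOLLOW(C) ⊇ FOLLOW(S) ⊇ {$}; new: +{$}
  S→a A: FOLLOW(A) ⊇ FOLLOW(S) ⊇ {$}; new: +{$}
  S→b B: FOLLOW(B) ⊇ FOLLOW(S) ⊇ {$}; new: +{$}
  FOLLOW(S)={$}  FOLLOW(A)={$,a}  FOLLOW(B)={$,a,b}  FOLLOW(C)={$}
iter 2: (stable)
  FOLLOW(S)={$}  FOLLOW(A)={$,a}  FOLLOW(B)={$,a,b}  FOLLOW(C)={$}

FOLLOW(A) = ["$", "a"]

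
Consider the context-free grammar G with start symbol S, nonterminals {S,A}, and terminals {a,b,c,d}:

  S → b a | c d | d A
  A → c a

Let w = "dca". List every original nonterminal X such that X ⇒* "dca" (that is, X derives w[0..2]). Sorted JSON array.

CNF form of G:
  S -> T0 T3 | T2 T1 | T3 A
  A -> T0 T1
  T0 -> c
  T1 -> a
  T2 -> b
  T3 -> d

CYK fill (cells [i..j] with 0 ≤ i ≤ j ≤ 2 only):
  cell(0,0) d: {T3}  orig:{}
  cell(1,1) c: {T0}  orig:{}
  cell(2,2) a: {T1}  orig:{}
  cell(0,1) dc: ∅
  cell(1,2) ca: {A}
  cell(0,2) dca: {S}

Original NTs in T[0,2] deriving "dca": ["S"]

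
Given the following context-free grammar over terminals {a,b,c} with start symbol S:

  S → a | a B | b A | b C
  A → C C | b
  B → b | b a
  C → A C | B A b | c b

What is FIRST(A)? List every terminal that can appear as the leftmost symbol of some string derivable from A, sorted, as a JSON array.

FIRST sets, iterate to fixpoint:
[1]
  A via A→b: +{b}
  B via B→b: +{b}
  C via C→A C: +{b}
  C via C→c b: +{c}
  S via S→a: +{a}
  S via S→b A: +{b}
  FIRST[S]={a,b}  FIRST[A]={b}  FIRST[B]={b}  FIRST[C]={b,c}
[2]
  A via A→C C: +{c}
  FIRST[S]={a,b}  FIRST[A]={b,c}  FIRST[B]={b}  FIRST[C]={b,c}
[3] — fixpoint
  FIRST[S]={a,b}  FIRST[A]={b,c}  FIRST[B]={b}  FIRST[C]={b,c}

FIRST(A) = ["b", "c"]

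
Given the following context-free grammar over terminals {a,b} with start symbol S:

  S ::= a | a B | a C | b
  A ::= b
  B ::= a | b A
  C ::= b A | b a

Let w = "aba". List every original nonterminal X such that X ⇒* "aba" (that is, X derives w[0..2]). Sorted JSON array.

Convert to CNF:
  S -> T1 B | T1 C | a | b
  A -> b
  B -> T0 A | a
  C -> T0 A | T0 T1
  T0 -> b
  T1 -> a

Fill CYK table bottom-up — only the sub-triangle for w[0..2]:
  cell(0,0) a: {B,S,T1}  orig:{B,S}
  cell(1,1) b: {A,S,T0}  orig:{A,S}
  cell(2,2) a: {B,S,T1}  orig:{B,S}
  cell(0,1) ab: ∅
  cell(1,2) ba: {C}
  cell(0,2) aba: {S}

Original NTs in T[0,2] deriving "aba": ["S"]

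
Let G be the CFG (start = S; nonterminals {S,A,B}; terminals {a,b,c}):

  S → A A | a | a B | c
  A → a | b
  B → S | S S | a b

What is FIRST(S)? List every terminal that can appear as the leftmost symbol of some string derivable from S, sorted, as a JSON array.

FIRST sets, iterate to fixpoint:
iter 1:
  A via A→a: +{a}
  A via A→b: +{b}
  B via B→a b: +{a}
  S via S→A A: +{a,b}
  S via S→c: +{c}
  S: {a,b,c}  A: {a,b}  B: {a}
iter 2:
  B via B→S: +{b,c}
  S: {a,b,c}  A: {a,b}  B: {a,b,c}
iter 3: done
  S: {a,b,c}  A: {a,b}  B: {a,b,c}

FIRST(S) = ["a", "b", "c"]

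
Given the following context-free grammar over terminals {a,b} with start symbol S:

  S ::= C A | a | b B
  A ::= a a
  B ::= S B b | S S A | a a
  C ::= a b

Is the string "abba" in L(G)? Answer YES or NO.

CNF form of G:
  S -> C A | T1 B | a
  A -> T0 T0
  B -> S X2 | S X3 | T0 T0
  C -> T0 T1
  T0 -> a
  T1 -> b
  X2 -> B T1
  X3 -> S A

CYK table (by increasing span):
  T[0,0] 'a' = {S,T0}  orig:{S}
  T[1,1] 'b' = {T1}  orig:{}
  T[2,2] 'b' = {T1}  orig:{}
  T[3,3] 'a' = {S,T0}  orig:{S}
  T[0,1] 'ab' = {C}
  T[1,2] 'bb' = ∅
  T[2,3] 'ba' = ∅
  T[0,2] 'abb' = ∅
  T[1,3] 'bba' = ∅
  T[0,3] 'abba' = ∅

S ∉ T[0,3] ⇒ NO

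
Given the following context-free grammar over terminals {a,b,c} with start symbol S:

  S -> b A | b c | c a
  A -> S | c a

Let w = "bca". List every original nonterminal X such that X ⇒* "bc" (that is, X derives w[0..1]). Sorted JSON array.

CNF form of G:
  S -> T0 A | T0 T1 | T1 T2
  A -> T0 A | T0 T1 | T1 T2
  T0 -> b
  T1 -> c
  T2 -> a

Fill CYK table bottom-up, restricted to cells inside w[0..1]:
  cell(0,0) b: {T0}  orig:{}
  cell(1,1) c: {T1}  orig:{}
  cell(0,1) bc: {A,S}

Original NTs in T[0,1] deriving "bc": ["A", "S"]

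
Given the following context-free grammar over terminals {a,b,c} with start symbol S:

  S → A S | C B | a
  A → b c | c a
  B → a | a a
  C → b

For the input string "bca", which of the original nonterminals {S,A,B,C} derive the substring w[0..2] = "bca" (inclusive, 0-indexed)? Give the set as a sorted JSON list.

CNF form of G:
  S -> A S | C B | a
  A -> T0 T1 | T1 T2
  B -> T2 T2 | a
  C -> b
  T0 -> b
  T1 -> c
  T2 -> a

Fill CYK table bottom-up (cells [i..j] with 0 ≤ i ≤ j ≤ 2 only):
  [0..0]={C,T0}  "b"  orig:{C}
  [1..1]={T1}  "c"  orig:{}
  [2..2]={B,S,T2}  "a"  orig:{B,S}
  [0..1]={A}  "bc"
  [1..2]={A}  "ca"
  [0..2]={S}  "bca"

Original NTs in T[0,2] deriving "bca": ["S"]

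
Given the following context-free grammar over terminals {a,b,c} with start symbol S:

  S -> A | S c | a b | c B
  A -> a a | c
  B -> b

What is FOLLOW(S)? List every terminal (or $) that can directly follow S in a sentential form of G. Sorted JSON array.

Compute FIRST by fixpoint:
pass 1:
  A via A→a a: +{a}
  A via A→c: +{c}
  B via B→b: +{b}
  S via S→A: +{a,c}
  FIRST(S)={a,c}  FIRST(A)={a,c}  FIRST(B)={b}
pass 2: (no change)
  FIRST(S)={a,c}  FIRST(A)={a,c}  FIRST(B)={b}

Compute FOLLOW by fixpoint:
FOLLOW(S) := {$}
round 1:
  S→A: FOLLOW(A) ⊇ FOLLOW(S) ⊇ {$}; new: +{$}
  S→S c: FOLLOW(S) ⊇ FIRST(c) = {c}; new: +{c}
  S→c B: FOLLOW(B) ⊇ FOLLOW(S) ⊇ {$,c}; new: +{$,c}
  FOLLOW(S)={$,c}  FOLLOW(A)={$}  FOLLOW(B)={$,c}
round 2:
  S→A: FOLLOW(A) ⊇ FOLLOW(S) ⊇ {$,c}; new: +{c}
  FOLLOW(S)={$,c}  FOLLOW(A)={$,c}  FOLLOW(B)={$,c}
round 3: (stable)
  FOLLOW(S)={$,c}  FOLLOW(A)={$,c}  FOLLOW(B)={$,c}

FOLLOW(S) = ["$", "c"]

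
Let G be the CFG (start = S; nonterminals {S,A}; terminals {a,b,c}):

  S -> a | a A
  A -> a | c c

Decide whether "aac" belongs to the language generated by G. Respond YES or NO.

Convert to CNF:
  S -> T1 A | a
  A -> T0 T0 | a
  T0 -> c
  T1 -> a

CYK fill:
  cell(0,0) a: {A,S,T1}  orig:{A,S}
  cell(1,1) a: {A,S,T1}  orig:{A,S}
  cell(2,2) c: {T0}  orig:{}
  cell(0,1) aa: {S}
  cell(1,2) ac: ∅
  cell(0,2) aac: ∅

S ∉ T[0,2] ⇒ NO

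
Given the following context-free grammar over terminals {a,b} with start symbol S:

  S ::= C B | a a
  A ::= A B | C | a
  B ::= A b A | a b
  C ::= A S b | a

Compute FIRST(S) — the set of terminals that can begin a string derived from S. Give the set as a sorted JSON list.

Compute FIRST by fixpoint:
pass 1:
  A via A→a: +{a}
  B via B→A b A: +{a}
  C via C→A S b: +{a}
  S via S→C B: +{a}
  FIRST[S]={a}  FIRST[A]={a}  FIRST[B]={a}  FIRST[C]={a}
pass 2: (no change)
  FIRST[S]={a}  FIRST[A]={a}  FIRST[B]={a}  FIRST[C]={a}

FIRST(S) = ["a"]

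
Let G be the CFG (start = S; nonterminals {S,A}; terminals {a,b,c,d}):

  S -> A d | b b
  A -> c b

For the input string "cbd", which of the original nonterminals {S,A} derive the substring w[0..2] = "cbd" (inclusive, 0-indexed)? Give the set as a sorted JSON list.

Convert to CNF:
  S -> A T2 | T1 T1
  A -> T0 T1
  T0 -> c
  T1 -> b
  T2 -> d

CYK fill — only the sub-triangle for w[0..2]:
  cell(0,0) c: {T0}  orig:{}
  cell(1,1) b: {T1}  orig:{}
  cell(2,2) d: {T2}  orig:{}
  cell(0,1) cb: {A}
  cell(1,2) bd: ∅
  cell(0,2) cbd: {S}

Original NTs in T[0,2] deriving "cbd": ["S"]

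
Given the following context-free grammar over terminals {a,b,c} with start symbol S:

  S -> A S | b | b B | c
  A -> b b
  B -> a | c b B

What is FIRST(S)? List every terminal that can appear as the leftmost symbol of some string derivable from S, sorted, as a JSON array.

FIRST iteration:
pass 1:
  A via A→b b: +{b}
  B via B→a: +{a}
  B via B→c b B: +{c}
  S via S→A S: +{b}
  S via S→c: +{c}
  S: {b,c}  A: {b}  B: {a,c}
pass 2: (stable)
  S: {b,c}  A: {b}  B: {a,c}

FIRST(S) = ["b", "c"]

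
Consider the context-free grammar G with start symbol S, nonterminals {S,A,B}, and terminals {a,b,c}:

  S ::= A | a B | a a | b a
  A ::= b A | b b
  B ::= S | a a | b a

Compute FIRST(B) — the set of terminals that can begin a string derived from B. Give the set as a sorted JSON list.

Compute FIRST by fixpoint:
round 1:
  A via A→b A: +{b}
  B via B→a a: +{a}
  B via B→b a: +{b}
  S via S→A: +{b}
  S via S→a B: +{a}
  FIRST[S]={a,b}  FIRST[A]={b}  FIRST[B]={a,b}
round 2: (stable)
  FIRST[S]={a,b}  FIRST[A]={b}  FIRST[B]={a,b}

FIRST(B) = ["a", "b"]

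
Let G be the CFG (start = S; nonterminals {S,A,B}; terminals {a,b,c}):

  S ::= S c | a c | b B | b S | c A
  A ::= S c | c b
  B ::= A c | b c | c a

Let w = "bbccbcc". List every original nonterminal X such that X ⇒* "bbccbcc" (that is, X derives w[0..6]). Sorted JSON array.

Convert to CNF:
  S -> S T0 | T0 A | T1 B | T1 S | T2 T0
  A -> S T0 | T0 T1
  B -> A T0 | T0 T2 | T1 T0
  T0 -> c
  T1 -> b
  T2 -> a

CYK fill, restricted to cells inside w[0..6]:
  [0..0]={T1}  "b"  orig:{}
  [1..1]={T1}  "b"  orig:{}
  [2..2]={T0}  "c"  orig:{}
  [3..3]={T0}  "c"  orig:{}
  [4..4]={T1}  "b"  orig:{}
  [5..5]={T0}  "c"  orig:{}
  [6..6]={T0}  "c"  orig:{}
  [0..1]=∅  "bb"
  [1..2]={B}  "bc"
  [2..3]=∅  "cc"
  [3..4]={A}  "cb"
  [4..5]={B}  "bc"
  [5..6]=∅  "cc"
  [0..2]={S}  "bbc"
  [1..3]=∅  "bcc"
  [2..4]={S}  "ccb"
  [3..5]={B}  "cbc"
  [4..6]=∅  "bcc"
  [0..3]={A,S}  "bbcc"
  [1..4]={S}  "bccb"
  [2..5]={A,S}  "ccbc"
  [3..6]=∅  "cbcc"
  [0..4]={S}  "bbccb"
  [1..5]={A,S}  "bccbc"
  [2..6]={A,B,S}  "ccbcc"
  [0..5]={A,S}  "bbccbc"
  [1..6]={A,B,S}  "bccbcc"
  [0..6]={A,B,S}  "bbccbcc"

Original NTs in T[0,6] deriving "bbccbcc": ["A", "B", "S"]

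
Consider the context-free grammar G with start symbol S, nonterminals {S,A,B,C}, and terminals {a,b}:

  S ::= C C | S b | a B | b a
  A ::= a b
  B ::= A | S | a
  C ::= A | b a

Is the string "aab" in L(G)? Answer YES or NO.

Convert to CNF:
  S -> C C | S T1 | T0 B | T1 T0
  A -> T0 T1
  B -> C C | S T1 | T0 B | T0 T1 | T1 T0 | a
  C -> T0 T1 | T1 T0
  T0 -> a
  T1 -> b

Fill CYK table bottom-up:
  [0..0]={B,T0}  "a"  orig:{B}
  [1..1]={B,T0}  "a"  orig:{B}
  [2..2]={T1}  "b"  orig:{}
  [0..1]={B,S}  "aa"
  [1..2]={A,B,C}  "ab"
  [0..2]={B,S}  "aab"

S ∈ T[0,2] ⇒ YES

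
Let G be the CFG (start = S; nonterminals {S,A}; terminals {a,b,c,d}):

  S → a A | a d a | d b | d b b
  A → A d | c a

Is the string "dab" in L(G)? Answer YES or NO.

CNF form of G:
  S -> T0 T3 | T0 X5 | T2 A | T2 X4
  A -> A T0 | T1 T2
  T0 -> d
  T1 -> c
  T2 -> a
  T3 -> b
  X4 -> T0 T2
  X5 -> T3 T3

Fill CYK table bottom-up:
  T[0,0] 'd' = {T0}  orig:{}
  T[1,1] 'a' = {T2}  orig:{}
  T[2,2] 'b' = {T3}  orig:{}
  T[0,1] 'da' = {X4}  orig:{}
  T[1,2] 'ab' = ∅
  T[0,2] 'dab' = ∅

S ∉ T[0,2] ⇒ NO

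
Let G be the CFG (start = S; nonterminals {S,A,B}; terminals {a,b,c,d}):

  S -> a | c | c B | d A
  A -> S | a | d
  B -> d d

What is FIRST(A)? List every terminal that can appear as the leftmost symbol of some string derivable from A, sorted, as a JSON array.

FIRST sets, iterate to fixpoint:
[1]
  A via A→a: +{a}
  A via A→d: +{d}
  B via B→d d: +{d}
  S via S→a: +{a}
  S via S→c: +{c}
  S via S→d A: +{d}
  FIRST(S)={a,c,d}  FIRST(A)={a,d}  FIRST(B)={d}
[2]
  A via A→S: +{c}
  FIRST(S)={a,c,d}  FIRST(A)={a,c,d}  FIRST(B)={d}
[3] done
  FIRST(S)={a,c,d}  FIRST(A)={a,c,d}  FIRST(B)={d}

FIRST(A) = ["a", "c", "d"]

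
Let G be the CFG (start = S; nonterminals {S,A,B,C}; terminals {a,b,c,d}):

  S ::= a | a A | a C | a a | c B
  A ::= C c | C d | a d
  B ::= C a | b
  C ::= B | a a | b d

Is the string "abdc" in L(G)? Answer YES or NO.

CNF form of G:
  S -> T0 B | T2 A | T2 C | T2 T2 | a
  A -> C T0 | C T1 | T2 T1
  B -> C T2 | b
  C -> C T2 | T2 T2 | T3 T1 | b
  T0 -> c
  T1 -> d
  T2 -> a
  T3 -> b

CYK table (by increasing span):
  T[0,0] 'a' = {S,T2}  orig:{S}
  T[1,1] 'b' = {B,C,T3}  orig:{B,C}
  T[2,2] 'd' = {T1}  orig:{}
  T[3,3] 'c' = {T0}  orig:{}
  T[0,1] 'ab' = {S}
  T[1,2] 'bd' = {A,C}
  T[2,3] 'dc' = ∅
  T[0,2] 'abd' = {S}
  T[1,3] 'bdc' = {A}
  T[0,3] 'abdc' = {S}

S ∈ T[0,3] ⇒ YES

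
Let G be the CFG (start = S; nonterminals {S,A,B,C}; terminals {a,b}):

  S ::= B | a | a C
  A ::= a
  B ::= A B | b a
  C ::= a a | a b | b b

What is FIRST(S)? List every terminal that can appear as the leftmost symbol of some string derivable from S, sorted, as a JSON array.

Compute FIRST by fixpoint:
[1]
  A via A→a: +{a}
  B via B→A B: +{a}
  B via B→b a: +{b}
  C via C→a a: +{a}
  C via C→b b: +{b}
  S via S→B: +{a,b}
  S: {a,b}  A: {a}  B: {a,b}  C: {a,b}
[2] done
  S: {a,b}  A: {a}  B: {a,b}  C: {a,b}

FIRST(S) = ["a", "b"]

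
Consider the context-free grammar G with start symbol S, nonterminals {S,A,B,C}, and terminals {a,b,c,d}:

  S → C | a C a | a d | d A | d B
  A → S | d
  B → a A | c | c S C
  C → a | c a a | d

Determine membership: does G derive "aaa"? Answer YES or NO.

CNF form of G:
  S -> T0 T1 | T0 X7 | T1 A | T1 B | T2 X8 | a | d
  A -> T0 T1 | T0 X3 | T1 A | T1 B | T2 X4 | a | d
  B -> T0 A | T2 X5 | c
  C -> T2 X6 | a | d
  T0 -> a
  T1 -> d
  T2 -> c
  X3 -> C T0
  X4 -> T0 T0
  X5 -> S C
  X6 -> T0 T0
  X7 -> C T0
  X8 -> T0 T0

CYK table (by increasing span):
  T[0,0] 'a' = {A,C,S,T0}  orig:{A,C,S}
  T[1,1] 'a' = {A,C,S,T0}  orig:{A,C,S}
  T[2,2] 'a' = {A,C,S,T0}  orig:{A,C,S}
  T[0,1] 'aa' = {B,X3,X4,X5,X6,X7,X8}  orig:{B}
  T[1,2] 'aa' = {B,X3,X4,X5,X6,X7,X8}  orig:{B}
  T[0,2] 'aaa' = {A,S}

S ∈ T[0,2] ⇒ YES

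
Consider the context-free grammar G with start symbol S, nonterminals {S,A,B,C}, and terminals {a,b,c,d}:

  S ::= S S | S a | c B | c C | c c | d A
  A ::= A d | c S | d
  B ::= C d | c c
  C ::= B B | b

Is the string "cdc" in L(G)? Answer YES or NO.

Convert to CNF:
  S -> S S | S T2 | T0 A | T1 B | T1 C | T1 T1
  A -> A T0 | T1 S | d
  B -> C T0 | T1 T1
  C -> B B | b
  T0 -> d
  T1 -> c
  T2 -> a

Fill CYK table bottom-up:
  T[0,0] 'c' = {T1}  orig:{}
  T[1,1] 'd' = {A,T0}  orig:{A}
  T[2,2] 'c' = {T1}  orig:{}
  T[0,1] 'cd' = ∅
  T[1,2] 'dc' = ∅
  T[0,2] 'cdc' = ∅

S ∉ T[0,2] ⇒ NO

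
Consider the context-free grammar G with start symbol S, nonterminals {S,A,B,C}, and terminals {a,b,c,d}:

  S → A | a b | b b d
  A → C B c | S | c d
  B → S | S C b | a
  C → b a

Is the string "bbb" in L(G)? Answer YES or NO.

CNF form of G:
  S -> C X9 | T0 T3 | T1 T2 | T2 X10
  A -> C X4 | T0 T3 | T1 T2 | T2 X5
  B -> C X6 | S X7 | T0 T3 | T1 T2 | T2 X8 | a
  C -> T2 T1
  T0 -> c
  T1 -> a
  T2 -> b
  T3 -> d
  X4 -> B T0
  X5 -> T2 T3
  X6 -> B T0
  X7 -> C T2
  X8 -> T2 T3
  X9 -> B T0
  X10 -> T2 T3

Fill CYK table bottom-up:
  [0..0]={T2}  "b"  orig:{}
  [1..1]={T2}  "b"  orig:{}
  [2..2]={T2}  "b"  orig:{}
  [0..1]=∅  "bb"
  [1..2]=∅  "bb"
  [0..2]=∅  "bbb"

S ∉ T[0,2] ⇒ NO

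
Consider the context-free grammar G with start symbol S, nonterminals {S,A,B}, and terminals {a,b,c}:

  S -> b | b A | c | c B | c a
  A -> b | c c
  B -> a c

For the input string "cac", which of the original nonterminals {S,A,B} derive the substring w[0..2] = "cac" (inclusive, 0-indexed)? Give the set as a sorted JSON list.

Convert to CNF:
  S -> T0 B | T0 T1 | T2 A | b | c
  A -> T0 T0 | b
  B -> T1 T0
  T0 -> c
  T1 -> a
  T2 -> b

CYK table (by increasing span) (cells [i..j] with 0 ≤ i ≤ j ≤ 2 only):
  T[0,0] 'c' = {S,T0}  orig:{S}
  T[1,1] 'a' = {T1}  orig:{}
  T[2,2] 'c' = {S,T0}  orig:{S}
  T[0,1] 'ca' = {S}
  T[1,2] 'ac' = {B}
  T[0,2] 'cac' = {S}

Original NTs in T[0,2] deriving "cac": ["S"]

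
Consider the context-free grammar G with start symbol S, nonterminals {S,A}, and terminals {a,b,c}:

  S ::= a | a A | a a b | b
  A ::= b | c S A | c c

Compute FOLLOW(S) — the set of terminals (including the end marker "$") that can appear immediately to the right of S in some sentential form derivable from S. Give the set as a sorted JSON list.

FIRST sets, iterate to fixpoint:
round 1:
  A via A→b: +{b}
  A via A→c S A: +{c}
  S via S→a: +{a}
  S via S→b: +{b}
  FIRST(S)={a,b}  FIRST(A)={b,c}
round 2: (no change)
  FIRST(S)={a,b}  FIRST(A)={b,c}

FOLLOW iteration:
FOLLOW(S) := {$}
[1]
  A→c S A: FOLLOW(S) ⊇ FIRST(A) = {b,c}; new: +{b,c}
  S→a A: FOLLOW(A) ⊇ FOLLOW(S) ⊇ {$,b,c}; new: +{$,b,c}
  FOLLOW(S)={$,b,c}  FOLLOW(A)={$,b,c}
[2] (stable)
  FOLLOW(S)={$,b,c}  FOLLOW(A)={$,b,c}

FOLLOW(S) = ["$", "b", "c"]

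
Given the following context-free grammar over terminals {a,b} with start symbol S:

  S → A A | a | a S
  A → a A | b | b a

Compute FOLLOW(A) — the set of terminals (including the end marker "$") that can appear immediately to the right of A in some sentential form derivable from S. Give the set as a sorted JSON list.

FIRST iteration:
round 1:
  A via A→a A: +{a}
  A via A→b: +{b}
  S via S→A A: +{a,b}
  FIRST[S]={a,b}  FIRST[A]={a,b}
round 2: — fixpoint
  FIRST[S]={a,b}  FIRST[A]={a,b}

FOLLOW iteration:
seed FOLLOW(S) with $
[1]
  S→A A: FOLLOW(A) ⊇ FIRST(A) = {a,b}; new: +{a,b}
  S→A A: FOLLOW(A) ⊇ FOLLOW(S) ⊇ {$}; new: +{$}
  FOLLOW[S]={$}  FOLLOW[A]={$,a,b}
[2] done
  FOLLOW[S]={$}  FOLLOW[A]={$,a,b}

FOLLOW(A) = ["$", "a", "b"]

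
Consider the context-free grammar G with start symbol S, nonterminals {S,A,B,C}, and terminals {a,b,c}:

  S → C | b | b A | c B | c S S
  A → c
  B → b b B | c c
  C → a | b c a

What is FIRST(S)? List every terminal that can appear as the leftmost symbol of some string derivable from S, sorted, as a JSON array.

FIRST sets, iterate to fixpoint:
pass 1:
  A via A→c: +{c}
  B via B→b b B: +{b}
  B via B→c c: +{c}
  C via C→a: +{a}
  C via C→b c a: +{b}
  S via S→C: +{a,b}
  S via S→c B: +{c}
  S: {a,b,c}  A: {c}  B: {b,c}  C: {a,b}
pass 2: done
  S: {a,b,c}  A: {c}  B: {b,c}  C: {a,b}

FIRST(S) = ["a", "b", "c"]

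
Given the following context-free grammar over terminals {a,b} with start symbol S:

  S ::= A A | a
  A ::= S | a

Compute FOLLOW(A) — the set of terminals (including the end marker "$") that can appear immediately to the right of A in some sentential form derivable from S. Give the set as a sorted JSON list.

FIRST sets, iterate to fixpoint:
iter 1:
  A via A→a: +{a}
  S via S→A A: +{a}
  S: {a}  A: {a}
iter 2: — fixpoint
  S: {a}  A: {a}

FOLLOW iteration:
seed FOLLOW(S) with $
iter 1:
  S→A A: FOLLOW(A) ⊇ FIRST(A) = {a}; new: +{a}
  S→A A: FOLLOW(A) ⊇ FOLLOW(S) ⊇ {$}; new: +{$}
  FOLLOW[S]={$}  FOLLOW[A]={$,a}
iter 2:
  A→S: FOLLOW(S) ⊇ FOLLOW(A) ⊇ {$,a}; new: +{a}
  FOLLOW[S]={$,a}  FOLLOW[A]={$,a}
iter 3: — fixpoint
  FOLLOW[S]={$,a}  FOLLOW[A]={$,a}

FOLLOW(A) = ["$", "a"]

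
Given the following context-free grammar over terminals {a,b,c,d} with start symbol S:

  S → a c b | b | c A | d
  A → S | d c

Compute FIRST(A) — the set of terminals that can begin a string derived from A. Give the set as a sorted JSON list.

FIRST sets, iterate to fixpoint:
pass 1:
  A via A→d c: +{d}
  S via S→a c b: +{a}
  S via S→b: +{b}
  S via S→c A: +{c}
  S via S→d: +{d}
  FIRST(S)={a,b,c,d}  FIRST(A)={d}
pass 2:
  A via A→S: +{a,b,c}
  FIRST(S)={a,b,c,d}  FIRST(A)={a,b,c,d}
pass 3: done
  FIRST(S)={a,b,c,d}  FIRST(A)={a,b,c,d}

FIRST(A) = ["a", "b", "c", "d"]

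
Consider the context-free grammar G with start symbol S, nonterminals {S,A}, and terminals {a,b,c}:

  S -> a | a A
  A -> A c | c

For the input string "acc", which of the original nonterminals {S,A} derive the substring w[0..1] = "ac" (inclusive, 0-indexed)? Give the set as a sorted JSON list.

Convert to CNF:
  S -> T1 A | a
  A -> A T0 | c
  T0 -> c
  T1 -> a

CYK table (by increasing span) (cells [i..j] with 0 ≤ i ≤ j ≤ 1 only):
  [0..0]={S,T1}  "a"  orig:{S}
  [1..1]={A,T0}  "c"  orig:{A}
  [0..1]={S}  "ac"

Original NTs in T[0,1] deriving "ac": ["S"]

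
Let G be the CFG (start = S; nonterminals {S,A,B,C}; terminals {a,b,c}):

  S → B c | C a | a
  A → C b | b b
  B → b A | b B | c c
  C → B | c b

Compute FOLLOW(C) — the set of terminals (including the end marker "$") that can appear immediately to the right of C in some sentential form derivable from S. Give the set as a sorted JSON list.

Compute FIRST by fixpoint:
round 1:
  A via A→b b: +{b}
  B via B→b A: +{b}
  B via B→c c: +{c}
  C via C→B: +{b,c}
  S via S→B c: +{b,c}
  S via S→a: +{a}
  FIRST[S]={a,b,c}  FIRST[A]={b}  FIRST[B]={b,c}  FIRST[C]={b,c}
round 2:
  A via A→C b: +{c}
  FIRST[S]={a,b,c}  FIRST[A]={b,c}  FIRST[B]={b,c}  FIRST[C]={b,c}
round 3: done
  FIRST[S]={a,b,c}  FIRST[A]={b,c}  FIRST[B]={b,c}  FIRST[C]={b,c}

FOLLOW sets:
FOLLOW(S) := {$}
round 1:
  A→C b: FOLLOW(C) ⊇ FIRST(b) = {b}; new: +{b}
  C→B: FOLLOW(B) ⊇ FOLLOW(C) ⊇ {b}; new: +{b}
  S→B c: FOLLOW(B) ⊇ FIRST(c) = {c}; new: +{c}
  S→C a: FOLLOW(C) ⊇ FIRST(a) = {a}; new: +{a}
  S: {$}  A: {}  B: {b,c}  C: {a,b}
round 2:
  B→b A: FOLLOW(A) ⊇ FOLLOW(B) ⊇ {b,c}; new: +{b,c}
  C→B: FOLLOW(B) ⊇ FOLLOW(C) ⊇ {a,b}; new: +{a}
  S: {$}  A: {b,c}  B: {a,b,c}  C: {a,b}
round 3:
  B→b A: FOLLOW(A) ⊇ FOLLOW(B) ⊇ {a,b,c}; new: +{a}
  S: {$}  A: {a,b,c}  B: {a,b,c}  C: {a,b}
round 4: (no change)
  S: {$}  A: {a,b,c}  B: {a,b,c}  C: {a,b}

FOLLOW(C) = ["a", "b"]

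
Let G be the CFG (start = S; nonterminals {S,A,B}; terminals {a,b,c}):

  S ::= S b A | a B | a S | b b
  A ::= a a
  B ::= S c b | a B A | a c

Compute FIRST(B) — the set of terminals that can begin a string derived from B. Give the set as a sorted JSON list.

FIRST iteration:
round 1:
  A via A→a a: +{a}
  B via B→a B A: +{a}
  S via S→a B: +{a}
  S via S→b b: +{b}
  S: {a,b}  A: {a}  B: {a}
round 2:
  B via B→S c b: +{b}
  S: {a,b}  A: {a}  B: {a,b}
round 3: (no change)
  S: {a,b}  A: {a}  B: {a,b}

FIRST(B) = ["a", "b"]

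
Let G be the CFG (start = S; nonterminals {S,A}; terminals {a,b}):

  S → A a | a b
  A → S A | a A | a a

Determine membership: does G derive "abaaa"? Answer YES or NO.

CNF form of G:
  S -> A T0 | T0 T1
  A -> S A | T0 A | T0 T0
  T0 -> a
  T1 -> b

CYK fill:
  [0..0]={T0}  "a"  orig:{}
  [1..1]={T1}  "b"  orig:{}
  [2..2]={T0}  "a"  orig:{}
  [3..3]={T0}  "a"  orig:{}
  [4..4]={T0}  "a"  orig:{}
  [0..1]={S}  "ab"
  [1..2]=∅  "ba"
  [2..3]={A}  "aa"
  [3..4]={A}  "aa"
  [0..2]=∅  "aba"
  [1..3]=∅  "baa"
  [2..4]={A,S}  "aaa"
  [0..3]={A}  "abaa"
  [1..4]=∅  "baaa"
  [0..4]={A,S}  "abaaa"

S ∈ T[0,4] ⇒ YES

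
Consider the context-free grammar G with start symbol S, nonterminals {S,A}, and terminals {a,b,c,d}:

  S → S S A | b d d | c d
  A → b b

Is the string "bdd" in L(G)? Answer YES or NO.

Convert to CNF:
  S -> S X3 | T0 X4 | T2 T1
  A -> T0 T0
  T0 -> b
  T1 -> d
  T2 -> c
  X3 -> S A
  X4 -> T1 T1

CYK table (by increasing span):
  cell(0,0) b: {T0}  orig:{}
  cell(1,1) d: {T1}  orig:{}
  cell(2,2) d: {T1}  orig:{}
  cell(0,1) bd: ∅
  cell(1,2) dd: {X4}  orig:{}
  cell(0,2) bdd: {S}

S ∈ T[0,2] ⇒ YES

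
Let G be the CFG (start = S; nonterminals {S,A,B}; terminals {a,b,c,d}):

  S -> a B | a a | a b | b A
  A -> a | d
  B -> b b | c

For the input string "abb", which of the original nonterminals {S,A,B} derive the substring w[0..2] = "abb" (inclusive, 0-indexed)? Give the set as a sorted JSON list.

Convert to CNF:
  S -> T0 A | T1 B | T1 T0 | T1 T1
  A -> a | d
  B -> T0 T0 | c
  T0 -> b
  T1 -> a

Fill CYK table bottom-up, restricted to cells inside w[0..2]:
  [0..0]={A,T1}  "a"  orig:{A}
  [1..1]={T0}  "b"  orig:{}
  [2..2]={T0}  "b"  orig:{}
  [0..1]={S}  "ab"
  [1..2]={B}  "bb"
  [0..2]={S}  "abb"

Original NTs in T[0,2] deriving "abb": ["S"]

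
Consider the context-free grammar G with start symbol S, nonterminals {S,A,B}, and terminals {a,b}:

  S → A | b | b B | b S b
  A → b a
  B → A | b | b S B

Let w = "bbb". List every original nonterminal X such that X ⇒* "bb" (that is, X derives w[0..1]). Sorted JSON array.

Convert to CNF:
  S -> T0 B | T0 T1 | T0 X3 | b
  A -> T0 T1
  B -> T0 T1 | T0 X2 | b
  T0 -> b
  T1 -> a
  X2 -> S B
  X3 -> S T0

CYK table (by increasing span) — only the sub-triangle for w[0..1]:
  cell(0,0) b: {B,S,T0}  orig:{B,S}
  cell(1,1) b: {B,S,T0}  orig:{B,S}
  cell(0,1) bb: {S,X2,X3}  orig:{S}

Original NTs in T[0,1] deriving "bb": ["S"]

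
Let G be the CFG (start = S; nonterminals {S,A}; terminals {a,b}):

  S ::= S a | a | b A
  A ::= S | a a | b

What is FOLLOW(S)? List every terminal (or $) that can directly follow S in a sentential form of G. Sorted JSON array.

FIRST iteration:
iter 1:
  A via A→a a: +{a}
  A via A→b: +{b}
  S via S→a: +{a}
  S via S→b A: +{b}
  FIRST[S]={a,b}  FIRST[A]={a,b}
iter 2: (stable)
  FIRST[S]={a,b}  FIRST[A]={a,b}

Compute FOLLOW by fixpoint:
initialize: $ ∈ FOLLOW(S)
[1]
  S→S a: FOLLOW(S) ⊇ FIRST(a) = {a}; new: +{a}
  S→b A: FOLLOW(A) ⊇ FOLLOW(S) ⊇ {$,a}; new: +{$,a}
  S: {$,a}  A: {$,a}
[2] (no change)
  S: {$,a}  A: {$,a}

FOLLOW(S) = ["$", "a"]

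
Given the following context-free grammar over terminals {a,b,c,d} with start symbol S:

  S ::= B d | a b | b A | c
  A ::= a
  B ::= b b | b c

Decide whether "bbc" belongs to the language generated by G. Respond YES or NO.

Convert to CNF:
  S -> B T2 | T0 A | T3 T0 | c
  A -> a
  B -> T0 T0 | T0 T1
  T0 -> b
  T1 -> c
  T2 -> d
  T3 -> a

CYK fill:
  T[0,0] 'b' = {T0}  orig:{}
  T[1,1] 'b' = {T0}  orig:{}
  T[2,2] 'c' = {S,T1}  orig:{S}
  T[0,1] 'bb' = {B}
  T[1,2] 'bc' = {B}
  T[0,2] 'bbc' = ∅

S ∉ T[0,2] ⇒ NO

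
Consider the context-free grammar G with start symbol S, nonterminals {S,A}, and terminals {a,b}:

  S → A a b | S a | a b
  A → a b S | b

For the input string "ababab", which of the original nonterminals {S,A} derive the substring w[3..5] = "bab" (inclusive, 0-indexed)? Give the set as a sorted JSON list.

Convert to CNF:
  S -> A X3 | S T0 | T0 T1
  A -> T0 X2 | b
  T0 -> a
  T1 -> b
  X2 -> T1 S
  X3 -> T0 T1

CYK fill (cells [i..j] with 3 ≤ i ≤ j ≤ 5 only):
  cell(3,3) b: {A,T1}  orig:{A}
  cell(4,4) a: {T0}  orig:{}
  cell(5,5) b: {A,T1}  orig:{A}
  cell(3,4) ba: ∅
  cell(4,5) ab: {S,X3}  orig:{S}
  cell(3,5) bab: {S,X2}  orig:{S}

Original NTs in T[3,5] deriving "bab": ["S"]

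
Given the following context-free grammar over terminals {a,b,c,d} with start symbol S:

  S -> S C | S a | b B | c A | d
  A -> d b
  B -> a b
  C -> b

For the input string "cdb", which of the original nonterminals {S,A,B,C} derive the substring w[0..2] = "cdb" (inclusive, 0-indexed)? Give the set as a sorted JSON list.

CNF form of G:
  S -> S C | S T2 | T1 B | T3 A | d
  A -> T0 T1
  B -> T2 T1
  C -> b
  T0 -> d
  T1 -> b
  T2 -> a
  T3 -> c

CYK table (by increasing span) (cells [i..j] with 0 ≤ i ≤ j ≤ 2 only):
  [0..0]={T3}  "c"  orig:{}
  [1..1]={S,T0}  "d"  orig:{S}
  [2..2]={C,T1}  "b"  orig:{C}
  [0..1]=∅  "cd"
  [1..2]={A,S}  "db"
  [0..2]={S}  "cdb"

Original NTs in T[0,2] deriving "cdb": ["S"]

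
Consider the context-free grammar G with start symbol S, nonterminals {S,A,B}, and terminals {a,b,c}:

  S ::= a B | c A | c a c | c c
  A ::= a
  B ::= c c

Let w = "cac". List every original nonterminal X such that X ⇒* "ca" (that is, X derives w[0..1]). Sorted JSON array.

Convert to CNF:
  S -> T0 A | T0 T0 | T0 X2 | T1 B
  A -> a
  B -> T0 T0
  T0 -> c
  T1 -> a
  X2 -> T1 T0

CYK fill, restricted to cells inside w[0..1]:
  [0..0]={T0}  "c"  orig:{}
  [1..1]={A,T1}  "a"  orig:{A}
  [0..1]={S}  "ca"

Original NTs in T[0,1] deriving "ca": ["S"]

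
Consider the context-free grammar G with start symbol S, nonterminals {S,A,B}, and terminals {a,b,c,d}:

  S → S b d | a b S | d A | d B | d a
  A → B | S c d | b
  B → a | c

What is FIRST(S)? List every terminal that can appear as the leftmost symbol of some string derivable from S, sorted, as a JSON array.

Compute FIRST by fixpoint:
[1]
  A via A→b: +{b}
  B via B→a: +{a}
  B via B→c: +{c}
  S via S→a b S: +{a}
  S via S→d A: +{d}
  FIRST[S]={a,d}  FIRST[A]={b}  FIRST[B]={a,c}
[2]
  A via A→B: +{a,c}
  A via A→S c d: +{d}
  FIRST[S]={a,d}  FIRST[A]={a,b,c,d}  FIRST[B]={a,c}
[3] (stable)
  FIRST[S]={a,d}  FIRST[A]={a,b,c,d}  FIRST[B]={a,c}

FIRST(S) = ["a", "d"]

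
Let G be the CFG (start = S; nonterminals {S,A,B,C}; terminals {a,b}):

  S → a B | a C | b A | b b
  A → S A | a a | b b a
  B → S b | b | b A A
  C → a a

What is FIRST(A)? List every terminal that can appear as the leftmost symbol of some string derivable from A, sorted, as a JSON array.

FIRST iteration:
pass 1:
  A via A→a a: +{a}
  A via A→b b a: +{b}
  B via B→b: +{b}
  C via C→a a: +{a}
  S via S→a B: +{a}
  S via S→b A: +{b}
  FIRST[S]={a,b}  FIRST[A]={a,b}  FIRST[B]={b}  FIRST[C]={a}
pass 2:
  B via B→S b: +{a}
  FIRST[S]={a,b}  FIRST[A]={a,b}  FIRST[B]={a,b}  FIRST[C]={a}
pass 3: done
  FIRST[S]={a,b}  FIRST[A]={a,b}  FIRST[B]={a,b}  FIRST[C]={a}

FIRST(A) = ["a", "b"]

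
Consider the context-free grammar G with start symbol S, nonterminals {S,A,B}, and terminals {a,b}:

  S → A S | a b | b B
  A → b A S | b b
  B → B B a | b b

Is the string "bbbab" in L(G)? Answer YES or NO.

CNF form of G:
  S -> A S | T0 B | T1 T0
  A -> T0 T0 | T0 X2
  B -> B X3 | T0 T0
  T0 -> b
  T1 -> a
  X2 -> A S
  X3 -> B T1

Fill CYK table bottom-up:
  cell(0,0) b: {T0}  orig:{}
  cell(1,1) b: {T0}  orig:{}
  cell(2,2) b: {T0}  orig:{}
  cell(3,3) a: {T1}  orig:{}
  cell(4,4) b: {T0}  orig:{}
  cell(0,1) bb: {A,B}
  cell(1,2) bb: {A,B}
  cell(2,3) ba: ∅
  cell(3,4) ab: {S}
  cell(0,2) bbb: {S}
  cell(1,3) bba: {X3}  orig:{}
  cell(2,4) bab: ∅
  cell(0,3) bbba: ∅
  cell(1,4) bbab: {S,X2}  orig:{S}
  cell(0,4) bbbab: {A}

S ∉ T[0,4] ⇒ NO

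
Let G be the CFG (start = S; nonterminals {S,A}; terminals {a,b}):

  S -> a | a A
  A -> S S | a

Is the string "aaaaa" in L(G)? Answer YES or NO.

CNF form of G:
  S -> T0 A | a
  A -> S S | a
  T0 -> a

CYK fill:
  T[0,0] 'a' = {A,S,T0}  orig:{A,S}
  T[1,1] 'a' = {A,S,T0}  orig:{A,S}
  T[2,2] 'a' = {A,S,T0}  orig:{A,S}
  T[3,3] 'a' = {A,S,T0}  orig:{A,S}
  T[4,4] 'a' = {A,S,T0}  orig:{A,S}
  T[0,1] 'aa' = {A,S}
  T[1,2] 'aa' = {A,S}
  T[2,3] 'aa' = {A,S}
  T[3,4] 'aa' = {A,S}
  T[0,2] 'aaa' = {A,S}
  T[1,3] 'aaa' = {A,S}
  T[2,4] 'aaa' = {A,S}
  T[0,3] 'aaaa' = {A,S}
  T[1,4] 'aaaa' = {A,S}
  T[0,4] 'aaaaa' = {A,S}

S ∈ T[0,4] ⇒ YES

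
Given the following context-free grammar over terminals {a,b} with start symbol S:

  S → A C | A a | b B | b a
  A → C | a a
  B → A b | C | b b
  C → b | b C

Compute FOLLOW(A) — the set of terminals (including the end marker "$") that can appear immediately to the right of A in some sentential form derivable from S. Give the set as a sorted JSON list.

FIRST iteration:
iter 1:
  A via A→a a: +{a}
  B via B→A b: +{a}
  B via B→b b: +{b}
  C via C→b: +{b}
  S via S→A C: +{a}
  S via S→b B: +{b}
  FIRST(S)={a,b}  FIRST(A)={a}  FIRST(B)={a,b}  FIRST(C)={b}
iter 2:
  A via A→C: +{b}
  FIRST(S)={a,b}  FIRST(A)={a,b}  FIRST(B)={a,b}  FIRST(C)={b}
iter 3: done
  FIRST(S)={a,b}  FIRST(A)={a,b}  FIRST(B)={a,b}  FIRST(C)={b}

Compute FOLLOW by fixpoint:
seed FOLLOW(S) with $
iter 1:
  B→A b: FOLLOW(A) ⊇ FIRST(b) = {b}; new: +{b}
  S→A C: FOLLOW(C) ⊇ FOLLOW(S) ⊇ {$}; new: +{$}
  S→A a: FOLLOW(A) ⊇ FIRST(a) = {a}; new: +{a}
  S→b B: FOLLOW(B) ⊇ FOLLOW(S) ⊇ {$}; new: +{$}
  FOLLOW[S]={$}  FOLLOW[A]={a,b}  FOLLOW[B]={$}  FOLLOW[C]={$}
iter 2:
  A→C: FOLLOW(C) ⊇ FOLLOW(A) ⊇ {a,b}; new: +{a,b}
  FOLLOW[S]={$}  FOLLOW[A]={a,b}  FOLLOW[B]={$}  FOLLOW[C]={$,a,b}
iter 3: — fixpoint
  FOLLOW[S]={$}  FOLLOW[A]={a,b}  FOLLOW[B]={$}  FOLLOW[C]={$,a,b}

FOLLOW(A) = ["a", "b"]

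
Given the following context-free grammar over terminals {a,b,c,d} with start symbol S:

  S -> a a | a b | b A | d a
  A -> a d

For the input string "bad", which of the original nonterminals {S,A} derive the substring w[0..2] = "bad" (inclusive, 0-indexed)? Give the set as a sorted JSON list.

CNF form of G:
  S -> T0 T0 | T0 T2 | T1 T0 | T2 A
  A -> T0 T1
  T0 -> a
  T1 -> d
  T2 -> b

Fill CYK table bottom-up, restricted to cells inside w[0..2]:
  cell(0,0) b: {T2}  orig:{}
  cell(1,1) a: {T0}  orig:{}
  cell(2,2) d: {T1}  orig:{}
  cell(0,1) ba: ∅
  cell(1,2) ad: {A}
  cell(0,2) bad: {S}

Original NTs in T[0,2] deriving "bad": ["S"]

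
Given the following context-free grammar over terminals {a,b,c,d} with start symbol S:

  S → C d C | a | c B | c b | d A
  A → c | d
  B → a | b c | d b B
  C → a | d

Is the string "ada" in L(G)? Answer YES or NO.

CNF form of G:
  S -> C X4 | T1 B | T1 T0 | T2 A | a
  A -> c | d
  B -> T0 T1 | T2 X3 | a
  C -> a | d
  T0 -> b
  T1 -> c
  T2 -> d
  X3 -> T0 B
  X4 -> T2 C

CYK table (by increasing span):
  T[0,0] 'a' = {B,C,S}
  T[1,1] 'd' = {A,C,T2}  orig:{A,C}
  T[2,2] 'a' = {B,C,S}
  T[0,1] 'ad' = ∅
  T[1,2] 'da' = {X4}  orig:{}
  T[0,2] 'ada' = {S}

S ∈ T[0,2] ⇒ YES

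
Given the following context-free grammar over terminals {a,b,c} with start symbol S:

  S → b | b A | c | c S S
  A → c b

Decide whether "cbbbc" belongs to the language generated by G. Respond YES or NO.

Convert to CNF:
  S -> T0 X2 | T1 A | b | c
  A -> T0 T1
  T0 -> c
  T1 -> b
  X2 -> S S

Fill CYK table bottom-up:
  T[0,0] 'c' = {S,T0}  orig:{S}
  T[1,1] 'b' = {S,T1}  orig:{S}
  T[2,2] 'b' = {S,T1}  orig:{S}
  T[3,3] 'b' = {S,T1}  orig:{S}
  T[4,4] 'c' = {S,T0}  orig:{S}
  T[0,1] 'cb' = {A,X2}  orig:{A}
  T[1,2] 'bb' = {X2}  orig:{}
  T[2,3] 'bb' = {X2}  orig:{}
  T[3,4] 'bc' = {X2}  orig:{}
  T[0,2] 'cbb' = {S}
  T[1,3] 'bbb' = ∅
  T[2,4] 'bbc' = ∅
  T[0,3] 'cbbb' = {X2}  orig:{}
  T[1,4] 'bbbc' = ∅
  T[0,4] 'cbbbc' = ∅

S ∉ T[0,4] ⇒ NO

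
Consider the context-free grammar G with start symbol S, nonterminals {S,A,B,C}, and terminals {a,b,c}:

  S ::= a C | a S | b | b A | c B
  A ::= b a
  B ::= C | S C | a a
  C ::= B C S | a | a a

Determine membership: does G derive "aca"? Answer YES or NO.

Convert to CNF:
  S -> T0 A | T1 C | T1 S | T2 B | b
  A -> T0 T1
  B -> B X3 | S C | T1 T1 | a
  C -> B X4 | T1 T1 | a
  T0 -> b
  T1 -> a
  T2 -> c
  X3 -> C S
  X4 -> C S

CYK fill:
  [0..0]={B,C,T1}  "a"  orig:{B,C}
  [1..1]={T2}  "c"  orig:{}
  [2..2]={B,C,T1}  "a"  orig:{B,C}
  [0..1]=∅  "ac"
  [1..2]={S}  "ca"
  [0..2]={S,X3,X4}  "aca"  orig:{S}

S ∈ T[0,2] ⇒ YES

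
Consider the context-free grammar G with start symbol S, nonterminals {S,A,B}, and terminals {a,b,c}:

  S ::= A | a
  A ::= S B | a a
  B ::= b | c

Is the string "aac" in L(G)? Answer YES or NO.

Convert to CNF:
  S -> S B | T0 T0 | a
  A -> S B | T0 T0
  B -> b | c
  T0 -> a

Fill CYK table bottom-up:
  [0..0]={S,T0}  "a"  orig:{S}
  [1..1]={S,T0}  "a"  orig:{S}
  [2..2]={B}  "c"
  [0..1]={A,S}  "aa"
  [1..2]={A,S}  "ac"
  [0..2]={A,S}  "aac"

S ∈ T[0,2] ⇒ YES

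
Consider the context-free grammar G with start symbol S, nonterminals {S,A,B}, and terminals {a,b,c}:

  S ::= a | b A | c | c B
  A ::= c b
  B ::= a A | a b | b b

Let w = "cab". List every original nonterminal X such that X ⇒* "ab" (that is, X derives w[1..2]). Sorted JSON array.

Convert to CNF:
  S -> T0 B | T1 A | a | c
  A -> T0 T1
  B -> T1 T1 | T2 A | T2 T1
  T0 -> c
  T1 -> b
  T2 -> a

Fill CYK table bottom-up, restricted to cells inside w[1..2]:
  [1..1]={S,T2}  "a"  orig:{S}
  [2..2]={T1}  "b"  orig:{}
  [1..2]={B}  "ab"

Original NTs in T[1,2] deriving "ab": ["B"]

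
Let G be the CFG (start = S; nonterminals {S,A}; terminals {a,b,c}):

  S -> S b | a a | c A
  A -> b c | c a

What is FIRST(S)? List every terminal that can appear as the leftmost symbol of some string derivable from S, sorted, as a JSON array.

FIRST sets, iterate to fixpoint:
iter 1:
  A via A→b c: +{b}
  A via A→c a: +{c}
  S via S→a a: +{a}
  S via S→c A: +{c}
  FIRST(S)={a,c}  FIRST(A)={b,c}
iter 2: (no change)
  FIRST(S)={a,c}  FIRST(A)={b,c}

FIRST(S) = ["a", "c"]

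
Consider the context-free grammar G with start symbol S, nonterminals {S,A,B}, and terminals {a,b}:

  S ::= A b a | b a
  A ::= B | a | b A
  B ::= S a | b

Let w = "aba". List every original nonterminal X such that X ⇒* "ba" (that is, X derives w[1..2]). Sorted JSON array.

CNF form of G:
  S -> A X2 | T1 T0
  A -> S T0 | T1 A | a | b
  B -> S T0 | b
  T0 -> a
  T1 -> b
  X2 -> T1 T0

Fill CYK table bottom-up, restricted to cells inside w[1..2]:
  [1..1]={A,B,T1}  "b"  orig:{A,B}
  [2..2]={A,T0}  "a"  orig:{A}
  [1..2]={A,S,X2}  "ba"  orig:{A,S}

Original NTs in T[1,2] deriving "ba": ["A", "S"]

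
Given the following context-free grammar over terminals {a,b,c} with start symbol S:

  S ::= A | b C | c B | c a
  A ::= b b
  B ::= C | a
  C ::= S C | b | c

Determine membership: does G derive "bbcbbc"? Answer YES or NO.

CNF form of G:
  S -> T0 C | T0 T0 | T1 B | T1 T2
  A -> T0 T0
  B -> S C | a | b | c
  C -> S C | b | c
  T0 -> b
  T1 -> c
  T2 -> a

CYK fill:
  cell(0,0) b: {B,C,T0}  orig:{B,C}
  cell(1,1) b: {B,C,T0}  orig:{B,C}
  cell(2,2) c: {B,C,T1}  orig:{B,C}
  cell(3,3) b: {B,C,T0}  orig:{B,C}
  cell(4,4) b: {B,C,T0}  orig:{B,C}
  cell(5,5) c: {B,C,T1}  orig:{B,C}
  cell(0,1) bb: {A,S}
  cell(1,2) bc: {S}
  cell(2,3) cb: {S}
  cell(3,4) bb: {A,S}
  cell(4,5) bc: {S}
  cell(0,2) bbc: {B,C}
  cell(1,3) bcb: {B,C}
  cell(2,4) cbb: {B,C}
  cell(3,5) bbc: {B,C}
  cell(0,3) bbcb: {S}
  cell(1,4) bcbb: {S}
  cell(2,5) cbbc: {S}
  cell(0,4) bbcbb: {B,C}
  cell(1,5) bcbbc: {B,C}
  cell(0,5) bbcbbc: {S}

S ∈ T[0,5] ⇒ YES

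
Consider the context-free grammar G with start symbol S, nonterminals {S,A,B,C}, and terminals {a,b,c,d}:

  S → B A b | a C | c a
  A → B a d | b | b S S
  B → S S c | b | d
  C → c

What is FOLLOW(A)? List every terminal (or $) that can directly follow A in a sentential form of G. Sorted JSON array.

FIRST iteration:
pass 1:
  A via A→b: +{b}
  B via B→b: +{b}
  B via B→d: +{d}
  C via C→c: +{c}
  S via S→B A b: +{b,d}
  S via S→a C: +{a}
  S via S→c a: +{c}
  FIRST(S)={a,b,c,d}  FIRST(A)={b}  FIRST(B)={b,d}  FIRST(C)={c}
pass 2:
  A via A→B a d: +{d}
  B via B→S S c: +{a,c}
  FIRST(S)={a,b,c,d}  FIRST(A)={b,d}  FIRST(B)={a,b,c,d}  FIRST(C)={c}
pass 3:
  A via A→B a d: +{a,c}
  FIRST(S)={a,b,c,d}  FIRST(A)={a,b,c,d}  FIRST(B)={a,b,c,d}  FIRST(C)={c}
pass 4: (no change)
  FIRST(S)={a,b,c,d}  FIRST(A)={a,b,c,d}  FIRST(B)={a,b,c,d}  FIRST(C)={c}

Compute FOLLOW by fixpoint:
FOLLOW(S) := {$}
pass 1:
  A→B a d: FOLLOW(B) ⊇ FIRST(a) = {a}; new: +{a}
  A→b S S: FOLLOW(S) ⊇ FIRST(S) = {a,b,c,d}; new: +{a,b,c,d}
  S→B A b: FOLLOW(B) ⊇ FIRST(A) = {a,b,c,d}; new: +{b,c,d}
  S→B A b: FOLLOW(A) ⊇ FIRST(b) = {b}; new: +{b}
  S→a C: FOLLOW(C) ⊇ FOLLOW(S) ⊇ {$,a,b,c,d}; new: +{$,a,b,c,d}
  FOLLOW(S)={$,a,b,c,d}  FOLLOW(A)={b}  FOLLOW(B)={a,b,c,d}  FOLLOW(C)={$,a,b,c,d}
pass 2: done
  FOLLOW(S)={$,a,b,c,d}  FOLLOW(A)={b}  FOLLOW(B)={a,b,c,d}  FOLLOW(C)={$,a,b,c,d}

FOLLOW(A) = ["b"]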